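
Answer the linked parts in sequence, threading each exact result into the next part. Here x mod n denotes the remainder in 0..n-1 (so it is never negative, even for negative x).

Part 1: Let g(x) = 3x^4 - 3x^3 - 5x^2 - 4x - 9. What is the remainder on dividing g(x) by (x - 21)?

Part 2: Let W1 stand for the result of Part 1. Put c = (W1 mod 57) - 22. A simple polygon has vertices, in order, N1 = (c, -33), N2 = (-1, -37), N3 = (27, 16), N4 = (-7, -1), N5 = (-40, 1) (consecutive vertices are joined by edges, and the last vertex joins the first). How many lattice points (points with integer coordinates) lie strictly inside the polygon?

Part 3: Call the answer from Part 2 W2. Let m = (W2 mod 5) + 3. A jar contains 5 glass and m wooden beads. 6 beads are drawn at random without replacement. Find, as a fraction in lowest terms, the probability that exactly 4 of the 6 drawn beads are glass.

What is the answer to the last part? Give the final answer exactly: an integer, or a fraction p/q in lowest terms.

Part 1: remainder = value at the root: 3*(21)^4 - 3*(21)^3 - 5*(21)^2 - 4*(21)^1 - 9 = (583443) + (-27783) + (-2205) + (-84) + (-9) = 553362; answer 553362
Part 2: W1 = 553362; c = -16; cross terms: (-16*-37 - -1*-33)=559, (-1*16 - 27*-37)=983, (27*-1 - -7*16)=85, (-7*1 - -40*-1)=-47, (-40*-33 - -16*1)=1336; twice the area = |2916| = 2916; area = 1458; boundary points = 1 + 1 + 17 + 1 + 2 = 22; strictly interior points = area - boundary/2 + 1 = 1448; answer 1448
Part 3: W2 = 1448; m = 6; total draws C(11,6) = 462; favorable C(5,4)*C(6,2) = 75; P = 25/154; answer 25/154

25/154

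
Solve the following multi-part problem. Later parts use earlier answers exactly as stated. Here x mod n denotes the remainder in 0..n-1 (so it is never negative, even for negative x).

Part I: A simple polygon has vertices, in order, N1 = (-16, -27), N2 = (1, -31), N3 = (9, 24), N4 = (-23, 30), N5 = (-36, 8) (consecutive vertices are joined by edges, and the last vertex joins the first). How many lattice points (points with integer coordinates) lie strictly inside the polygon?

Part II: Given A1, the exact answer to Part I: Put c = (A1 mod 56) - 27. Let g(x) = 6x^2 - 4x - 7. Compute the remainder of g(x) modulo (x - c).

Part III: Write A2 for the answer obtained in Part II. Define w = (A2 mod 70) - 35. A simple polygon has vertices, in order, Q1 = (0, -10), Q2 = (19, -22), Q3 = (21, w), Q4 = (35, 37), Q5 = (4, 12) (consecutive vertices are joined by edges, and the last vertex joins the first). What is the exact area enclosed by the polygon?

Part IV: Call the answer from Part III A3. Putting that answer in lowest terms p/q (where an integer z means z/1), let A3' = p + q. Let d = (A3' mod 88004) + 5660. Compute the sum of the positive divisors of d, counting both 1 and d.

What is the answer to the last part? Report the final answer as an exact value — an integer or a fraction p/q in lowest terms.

Part I: cross terms: (-16*-31 - 1*-27)=523, (1*24 - 9*-31)=303, (9*30 - -23*24)=822, (-23*8 - -36*30)=896, (-36*-27 - -16*8)=1100; twice the area = |3644| = 3644; area = 1822; boundary points = 1 + 1 + 2 + 1 + 5 = 10; strictly interior points = area - boundary/2 + 1 = 1818; answer 1818
Part II: A1 = 1818; c = -1; remainder = value at the root: 6*(-1)^2 - 4*(-1)^1 - 7 = (6) + (4) + (-7) = 3; answer 3
Part III: A2 = 3; w = -32; cross terms: (0*-22 - 19*-10)=190, (19*-32 - 21*-22)=-146, (21*37 - 35*-32)=1897, (35*12 - 4*37)=272, (4*-10 - 0*12)=-40; twice the area = |2173| = 2173; area = 2173/2; answer 2173/2
Part IV: A3 = 2173/2; threaded value p + q = 2175; d = 7835; 7835 = 5 * 1567; sigma = (1 + 5) * (1 + 1567) = 6 * 1568 = 9408; answer 9408

9408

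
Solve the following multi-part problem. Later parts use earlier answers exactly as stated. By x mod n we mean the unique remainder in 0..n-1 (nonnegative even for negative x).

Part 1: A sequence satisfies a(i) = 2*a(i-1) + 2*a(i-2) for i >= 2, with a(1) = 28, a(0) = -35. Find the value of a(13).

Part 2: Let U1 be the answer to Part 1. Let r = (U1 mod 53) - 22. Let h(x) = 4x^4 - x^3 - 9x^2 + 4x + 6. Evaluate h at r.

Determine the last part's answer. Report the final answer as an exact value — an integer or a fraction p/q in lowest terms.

Part 1: a(2) = 2*(28) + 2*(-35) = -14; iterating: a(2)=-14, a(3)=28, a(4)=28, a(5)=112, a(6)=280, a(7)=784, a(8)=2128, a(9)=5824, a(10)=15904, a(11)=43456, a(12)=118720, a(13)=324352; answer 324352
Part 2: U1 = 324352; r = 23; 4*(23)^4 - 1*(23)^3 - 9*(23)^2 + 4*(23)^1 + 6 = (1119364) + (-12167) + (-4761) + (92) + (6) = 1102534; answer 1102534

1102534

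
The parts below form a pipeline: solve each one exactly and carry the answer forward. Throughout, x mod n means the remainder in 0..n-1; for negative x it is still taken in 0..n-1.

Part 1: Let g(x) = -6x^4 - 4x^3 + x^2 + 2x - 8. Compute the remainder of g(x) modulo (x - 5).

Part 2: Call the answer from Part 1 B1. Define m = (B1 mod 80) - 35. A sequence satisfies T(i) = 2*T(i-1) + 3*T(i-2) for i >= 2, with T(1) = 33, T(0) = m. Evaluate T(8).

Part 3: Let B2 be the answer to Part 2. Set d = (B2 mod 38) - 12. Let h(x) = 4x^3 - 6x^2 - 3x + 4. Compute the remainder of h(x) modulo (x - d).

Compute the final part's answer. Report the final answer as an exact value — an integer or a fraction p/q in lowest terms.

39626

Part 1: remainder = value at the root: -6*(5)^4 - 4*(5)^3 + 1*(5)^2 + 2*(5)^1 - 8 = (-3750) + (-500) + (25) + (10) + (-8) = -4223; answer -4223
Part 2: B1 = -4223; m = -18; T(2) = 2*(33) + 3*(-18) = 12; iterating: T(2)=12, T(3)=123, T(4)=282, T(5)=933, T(6)=2712, T(7)=8223, T(8)=24582; answer 24582
Part 3: B2 = 24582; d = 22; remainder = value at the root: 4*(22)^3 - 6*(22)^2 - 3*(22)^1 + 4 = (42592) + (-2904) + (-66) + (4) = 39626; answer 39626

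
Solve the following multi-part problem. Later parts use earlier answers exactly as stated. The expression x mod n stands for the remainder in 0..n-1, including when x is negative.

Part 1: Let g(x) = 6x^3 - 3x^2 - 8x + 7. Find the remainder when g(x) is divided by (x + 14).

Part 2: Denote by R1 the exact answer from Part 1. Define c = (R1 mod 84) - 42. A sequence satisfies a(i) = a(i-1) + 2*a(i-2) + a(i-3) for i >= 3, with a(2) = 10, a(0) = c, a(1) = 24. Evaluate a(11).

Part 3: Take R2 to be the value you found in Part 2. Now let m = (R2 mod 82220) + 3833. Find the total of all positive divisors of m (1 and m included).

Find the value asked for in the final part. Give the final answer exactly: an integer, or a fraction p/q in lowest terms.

Part 1: remainder = value at the root: 6*(-14)^3 - 3*(-14)^2 - 8*(-14)^1 + 7 = (-16464) + (-588) + (112) + (7) = -16933; answer -16933
Part 2: R1 = -16933; c = -7; a(3) = 1*(10) + 2*(24) + 1*(-7) = 51; iterating: a(3)=51, a(4)=95, a(5)=207, a(6)=448, a(7)=957, a(8)=2060, a(9)=4422, a(10)=9499, a(11)=20403; answer 20403
Part 3: R2 = 20403; m = 24236; 24236 = 2^2 * 73 * 83; sigma = (1 + 2 + 4) * (1 + 73) * (1 + 83) = 7 * 74 * 84 = 43512; answer 43512

43512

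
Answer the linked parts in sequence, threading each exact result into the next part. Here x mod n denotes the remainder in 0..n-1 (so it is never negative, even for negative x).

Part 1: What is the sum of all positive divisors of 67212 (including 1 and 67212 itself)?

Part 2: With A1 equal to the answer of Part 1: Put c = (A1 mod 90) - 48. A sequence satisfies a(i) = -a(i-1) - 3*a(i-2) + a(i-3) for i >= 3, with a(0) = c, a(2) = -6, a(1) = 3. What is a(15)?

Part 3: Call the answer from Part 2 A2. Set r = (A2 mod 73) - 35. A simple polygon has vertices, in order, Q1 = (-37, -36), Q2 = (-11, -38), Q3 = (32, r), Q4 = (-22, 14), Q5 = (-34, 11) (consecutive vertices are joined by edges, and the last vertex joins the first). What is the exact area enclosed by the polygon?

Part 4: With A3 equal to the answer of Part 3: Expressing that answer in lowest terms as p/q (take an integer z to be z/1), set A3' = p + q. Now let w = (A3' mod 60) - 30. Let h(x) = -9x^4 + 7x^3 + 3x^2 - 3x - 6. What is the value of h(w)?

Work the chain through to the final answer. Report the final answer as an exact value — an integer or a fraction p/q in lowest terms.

-888

Part 1: 67212 = 2^2 * 3^2 * 1867; sigma = (1 + 2 + 4) * (1 + 3 + 9) * (1 + 1867) = 7 * 13 * 1868 = 169988; answer 169988
Part 2: A1 = 169988; c = 20; a(3) = -1*(-6) - 3*(3) + 1*(20) = 17; iterating: a(3)=17, a(4)=4, a(5)=-61, a(6)=66, a(7)=121, a(8)=-380, a(9)=83, a(10)=1178, a(11)=-1807, a(12)=-1644, a(13)=8243, a(14)=-5118, a(15)=-21255; answer -21255
Part 3: A2 = -21255; r = 26; cross terms: (-37*-38 - -11*-36)=1010, (-11*26 - 32*-38)=930, (32*14 - -22*26)=1020, (-22*11 - -34*14)=234, (-34*-36 - -37*11)=1631; twice the area = |4825| = 4825; area = 4825/2; answer 4825/2
Part 4: A3 = 4825/2; threaded value p + q = 4827; w = -3; -9*(-3)^4 + 7*(-3)^3 + 3*(-3)^2 - 3*(-3)^1 - 6 = (-729) + (-189) + (27) + (9) + (-6) = -888; answer -888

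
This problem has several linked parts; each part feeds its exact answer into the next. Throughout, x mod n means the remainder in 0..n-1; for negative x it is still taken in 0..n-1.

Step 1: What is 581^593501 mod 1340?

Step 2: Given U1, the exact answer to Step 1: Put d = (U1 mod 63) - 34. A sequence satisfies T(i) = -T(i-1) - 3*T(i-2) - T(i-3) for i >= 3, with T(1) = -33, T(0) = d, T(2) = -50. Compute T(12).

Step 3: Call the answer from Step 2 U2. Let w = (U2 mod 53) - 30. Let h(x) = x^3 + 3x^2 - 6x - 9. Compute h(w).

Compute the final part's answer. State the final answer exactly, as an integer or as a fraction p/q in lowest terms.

279

Step 1: squarings mod 1340: 581^1=581, 581^2=1221, 581^4=761, 581^8=241, 581^16=461, 581^32=801, 581^64=1081, 581^128=81, 581^256=1201, 581^512=561, 581^1024=1161, 581^2048=1221, 581^4096=761, 581^8192=241, 581^16384=461, 581^32768=801, 581^65536=1081, 581^131072=81, 581^262144=1201, 581^524288=561; 581^593501 = 581^1 * 581^4 * 581^8 * 581^16 * 581^64 * 581^512 * 581^1024 * 581^2048 * 581^65536 * 581^524288 = 321 (mod 1340); answer 321
Step 2: U1 = 321; d = -28; T(3) = -1*(-50) - 3*(-33) - 1*(-28) = 177; iterating: T(3)=177, T(4)=6, T(5)=-487, T(6)=292, T(7)=1163, T(8)=-1552, T(9)=-2229, T(10)=5722, T(11)=2517, T(12)=-17454; answer -17454
Step 3: U2 = -17454; w = 6; 1*(6)^3 + 3*(6)^2 - 6*(6)^1 - 9 = (216) + (108) + (-36) + (-9) = 279; answer 279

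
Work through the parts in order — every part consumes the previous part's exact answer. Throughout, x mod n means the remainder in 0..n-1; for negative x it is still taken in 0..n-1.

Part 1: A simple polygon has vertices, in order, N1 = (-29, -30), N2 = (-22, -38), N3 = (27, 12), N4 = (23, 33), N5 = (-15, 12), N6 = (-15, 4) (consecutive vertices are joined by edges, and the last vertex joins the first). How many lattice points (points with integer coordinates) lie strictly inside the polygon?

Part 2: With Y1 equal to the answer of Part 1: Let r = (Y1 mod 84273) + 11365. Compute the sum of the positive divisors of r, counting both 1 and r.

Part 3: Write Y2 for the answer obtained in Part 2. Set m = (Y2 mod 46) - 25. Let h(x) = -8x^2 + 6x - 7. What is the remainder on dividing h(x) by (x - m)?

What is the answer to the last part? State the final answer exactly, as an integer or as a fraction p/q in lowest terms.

Part 1: cross terms: (-29*-38 - -22*-30)=442, (-22*12 - 27*-38)=762, (27*33 - 23*12)=615, (23*12 - -15*33)=771, (-15*4 - -15*12)=120, (-15*-30 - -29*4)=566; twice the area = |3276| = 3276; area = 1638; boundary points = 1 + 1 + 1 + 1 + 8 + 2 = 14; strictly interior points = area - boundary/2 + 1 = 1632; answer 1632
Part 2: Y1 = 1632; r = 12997; 12997 = 41 * 317; sigma = (1 + 41) * (1 + 317) = 42 * 318 = 13356; answer 13356
Part 3: Y2 = 13356; m = -9; remainder = value at the root: -8*(-9)^2 + 6*(-9)^1 - 7 = (-648) + (-54) + (-7) = -709; answer -709

-709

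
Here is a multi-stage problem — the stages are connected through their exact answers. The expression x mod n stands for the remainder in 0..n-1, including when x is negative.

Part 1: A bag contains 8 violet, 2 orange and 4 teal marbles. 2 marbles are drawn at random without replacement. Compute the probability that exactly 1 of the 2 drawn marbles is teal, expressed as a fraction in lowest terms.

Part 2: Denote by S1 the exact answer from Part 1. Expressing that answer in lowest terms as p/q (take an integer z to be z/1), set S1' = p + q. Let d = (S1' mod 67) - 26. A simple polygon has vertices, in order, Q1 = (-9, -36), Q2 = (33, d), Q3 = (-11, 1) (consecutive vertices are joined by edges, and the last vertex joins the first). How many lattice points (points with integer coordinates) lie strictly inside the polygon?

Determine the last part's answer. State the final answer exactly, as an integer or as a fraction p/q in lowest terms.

850

Part 1: total draws C(14,2) = 91; favorable C(4,1)*C(10,1) = 40; P = 40/91; answer 40/91
Part 2: S1 = 40/91; threaded value p + q = 131; d = 38; cross terms: (-9*38 - 33*-36)=846, (33*1 - -11*38)=451, (-11*-36 - -9*1)=405; twice the area = |1702| = 1702; area = 851; boundary points = 2 + 1 + 1 = 4; strictly interior points = area - boundary/2 + 1 = 850; answer 850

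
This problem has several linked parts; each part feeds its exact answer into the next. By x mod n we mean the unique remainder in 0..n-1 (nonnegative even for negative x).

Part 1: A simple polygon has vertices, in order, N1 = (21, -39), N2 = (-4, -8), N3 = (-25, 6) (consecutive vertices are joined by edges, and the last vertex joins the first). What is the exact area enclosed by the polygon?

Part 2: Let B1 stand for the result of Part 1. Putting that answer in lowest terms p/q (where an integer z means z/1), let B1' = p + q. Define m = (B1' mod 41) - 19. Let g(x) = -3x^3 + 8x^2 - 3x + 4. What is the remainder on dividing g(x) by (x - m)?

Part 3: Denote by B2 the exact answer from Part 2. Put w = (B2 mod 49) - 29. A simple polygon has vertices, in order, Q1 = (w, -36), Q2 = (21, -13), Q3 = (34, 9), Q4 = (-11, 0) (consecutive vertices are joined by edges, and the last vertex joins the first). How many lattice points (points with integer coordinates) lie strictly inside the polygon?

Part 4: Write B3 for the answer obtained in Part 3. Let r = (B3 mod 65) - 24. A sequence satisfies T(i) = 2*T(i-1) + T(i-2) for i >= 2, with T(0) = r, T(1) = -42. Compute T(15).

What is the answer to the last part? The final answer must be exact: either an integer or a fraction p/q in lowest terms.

-8029486

Part 1: cross terms: (21*-8 - -4*-39)=-324, (-4*6 - -25*-8)=-224, (-25*-39 - 21*6)=849; twice the area = |301| = 301; area = 301/2; answer 301/2
Part 2: B1 = 301/2; threaded value p + q = 303; m = -3; remainder = value at the root: -3*(-3)^3 + 8*(-3)^2 - 3*(-3)^1 + 4 = (81) + (72) + (9) + (4) = 166; answer 166
Part 3: B2 = 166; w = -10; cross terms: (-10*-13 - 21*-36)=886, (21*9 - 34*-13)=631, (34*0 - -11*9)=99, (-11*-36 - -10*0)=396; twice the area = |2012| = 2012; area = 1006; boundary points = 1 + 1 + 9 + 1 = 12; strictly interior points = area - boundary/2 + 1 = 1001; answer 1001
Part 4: B3 = 1001; r = 2; T(2) = 2*(-42) + 1*(2) = -82; iterating: T(2)=-82, T(3)=-206, T(4)=-494, T(5)=-1194, T(6)=-2882, T(7)=-6958, T(8)=-16798, T(9)=-40554, T(10)=-97906, T(11)=-236366, T(12)=-570638, T(13)=-1377642, T(14)=-3325922, T(15)=-8029486; answer -8029486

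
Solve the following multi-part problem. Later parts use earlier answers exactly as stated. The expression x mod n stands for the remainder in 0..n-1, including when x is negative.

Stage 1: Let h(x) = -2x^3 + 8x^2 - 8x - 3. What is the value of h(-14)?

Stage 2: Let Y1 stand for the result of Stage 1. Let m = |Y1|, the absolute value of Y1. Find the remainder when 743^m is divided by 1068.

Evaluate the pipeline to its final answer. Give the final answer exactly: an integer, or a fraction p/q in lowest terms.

Stage 1: -2*(-14)^3 + 8*(-14)^2 - 8*(-14)^1 - 3 = (5488) + (1568) + (112) + (-3) = 7165; answer 7165
Stage 2: Y1 = 7165; m = 7165; squarings mod 1068: 743^1=743, 743^2=961, 743^4=769, 743^8=757, 743^16=601, 743^32=217, 743^64=97, 743^128=865, 743^256=625, 743^512=805, 743^1024=817, 743^2048=1057, 743^4096=121; 743^7165 = 743^1 * 743^4 * 743^8 * 743^16 * 743^32 * 743^64 * 743^128 * 743^256 * 743^512 * 743^2048 * 743^4096 = 383 (mod 1068); answer 383

383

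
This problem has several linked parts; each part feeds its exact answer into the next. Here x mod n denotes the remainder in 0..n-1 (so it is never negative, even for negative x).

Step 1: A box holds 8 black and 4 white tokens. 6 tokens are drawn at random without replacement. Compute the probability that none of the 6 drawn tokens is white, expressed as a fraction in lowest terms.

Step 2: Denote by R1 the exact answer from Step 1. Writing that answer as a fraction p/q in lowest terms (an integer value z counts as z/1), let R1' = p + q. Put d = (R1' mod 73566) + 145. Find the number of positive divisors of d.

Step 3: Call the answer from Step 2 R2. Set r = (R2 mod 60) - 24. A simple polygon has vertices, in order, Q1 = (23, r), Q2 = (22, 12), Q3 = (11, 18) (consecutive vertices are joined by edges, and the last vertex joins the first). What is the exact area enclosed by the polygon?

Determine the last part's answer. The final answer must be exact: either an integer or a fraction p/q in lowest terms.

Step 1: total draws C(12,6) = 924; favorable C(8,6) = 28; P = 1/33; answer 1/33
Step 2: R1 = 1/33; threaded value p + q = 34; d = 179; 179 is prime, so its only divisors are 1 and 179; count = 2; answer 2
Step 3: R2 = 2; r = -22; cross terms: (23*12 - 22*-22)=760, (22*18 - 11*12)=264, (11*-22 - 23*18)=-656; twice the area = |368| = 368; area = 184; answer 184

184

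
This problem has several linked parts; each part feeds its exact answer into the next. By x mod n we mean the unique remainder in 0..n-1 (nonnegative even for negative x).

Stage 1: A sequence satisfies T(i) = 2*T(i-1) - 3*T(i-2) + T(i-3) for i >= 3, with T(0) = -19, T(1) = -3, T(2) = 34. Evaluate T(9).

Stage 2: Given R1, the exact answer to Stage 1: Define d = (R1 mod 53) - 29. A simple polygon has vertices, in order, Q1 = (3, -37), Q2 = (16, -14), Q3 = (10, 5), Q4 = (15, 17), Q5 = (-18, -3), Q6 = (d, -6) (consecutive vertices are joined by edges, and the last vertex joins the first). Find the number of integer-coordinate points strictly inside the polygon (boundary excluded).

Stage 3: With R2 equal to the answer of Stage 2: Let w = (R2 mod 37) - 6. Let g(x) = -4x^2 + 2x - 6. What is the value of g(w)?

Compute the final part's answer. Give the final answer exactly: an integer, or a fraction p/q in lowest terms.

Stage 1: T(3) = 2*(34) - 3*(-3) + 1*(-19) = 58; iterating: T(3)=58, T(4)=11, T(5)=-118, T(6)=-211, T(7)=-57, T(8)=401, T(9)=762; answer 762
Stage 2: R1 = 762; d = -9; cross terms: (3*-14 - 16*-37)=550, (16*5 - 10*-14)=220, (10*17 - 15*5)=95, (15*-3 - -18*17)=261, (-18*-6 - -9*-3)=81, (-9*-37 - 3*-6)=351; twice the area = |1558| = 1558; area = 779; boundary points = 1 + 1 + 1 + 1 + 3 + 1 = 8; strictly interior points = area - boundary/2 + 1 = 776; answer 776
Stage 3: R2 = 776; w = 30; -4*(30)^2 + 2*(30)^1 - 6 = (-3600) + (60) + (-6) = -3546; answer -3546

-3546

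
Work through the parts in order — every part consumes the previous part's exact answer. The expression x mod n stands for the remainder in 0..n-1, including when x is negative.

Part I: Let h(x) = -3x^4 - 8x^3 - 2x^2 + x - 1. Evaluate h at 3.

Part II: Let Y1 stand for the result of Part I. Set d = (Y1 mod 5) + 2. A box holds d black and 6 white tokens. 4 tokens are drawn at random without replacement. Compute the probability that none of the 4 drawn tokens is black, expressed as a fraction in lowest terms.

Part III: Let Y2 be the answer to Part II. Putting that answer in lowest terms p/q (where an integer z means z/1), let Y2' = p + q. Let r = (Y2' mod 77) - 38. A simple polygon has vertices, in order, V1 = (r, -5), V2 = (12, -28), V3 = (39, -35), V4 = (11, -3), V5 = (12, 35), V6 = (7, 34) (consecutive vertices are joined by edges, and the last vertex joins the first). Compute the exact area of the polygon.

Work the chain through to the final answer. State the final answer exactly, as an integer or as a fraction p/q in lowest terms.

Part I: -3*(3)^4 - 8*(3)^3 - 2*(3)^2 + 1*(3)^1 - 1 = (-243) + (-216) + (-18) + (3) + (-1) = -475; answer -475
Part II: Y1 = -475; d = 2; total draws C(8,4) = 70; favorable C(6,4) = 15; P = 3/14; answer 3/14
Part III: Y2 = 3/14; threaded value p + q = 17; r = -21; cross terms: (-21*-28 - 12*-5)=648, (12*-35 - 39*-28)=672, (39*-3 - 11*-35)=268, (11*35 - 12*-3)=421, (12*34 - 7*35)=163, (7*-5 - -21*34)=679; twice the area = |2851| = 2851; area = 2851/2; answer 2851/2

2851/2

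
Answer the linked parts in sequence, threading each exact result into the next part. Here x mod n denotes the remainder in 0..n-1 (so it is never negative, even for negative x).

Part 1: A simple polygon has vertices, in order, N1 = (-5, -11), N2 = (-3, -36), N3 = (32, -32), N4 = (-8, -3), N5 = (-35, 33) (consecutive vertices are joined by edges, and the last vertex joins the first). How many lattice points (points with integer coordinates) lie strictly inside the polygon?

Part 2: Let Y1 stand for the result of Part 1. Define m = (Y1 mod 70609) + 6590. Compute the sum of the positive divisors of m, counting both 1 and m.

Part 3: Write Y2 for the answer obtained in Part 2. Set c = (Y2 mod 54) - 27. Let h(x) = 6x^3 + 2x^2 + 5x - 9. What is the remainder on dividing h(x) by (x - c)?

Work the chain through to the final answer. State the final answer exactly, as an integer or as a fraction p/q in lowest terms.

186

Part 1: cross terms: (-5*-36 - -3*-11)=147, (-3*-32 - 32*-36)=1248, (32*-3 - -8*-32)=-352, (-8*33 - -35*-3)=-369, (-35*-11 - -5*33)=550; twice the area = |1224| = 1224; area = 612; boundary points = 1 + 1 + 1 + 9 + 2 = 14; strictly interior points = area - boundary/2 + 1 = 606; answer 606
Part 2: Y1 = 606; m = 7196; 7196 = 2^2 * 7 * 257; sigma = (1 + 2 + 4) * (1 + 7) * (1 + 257) = 7 * 8 * 258 = 14448; answer 14448
Part 3: Y2 = 14448; c = 3; remainder = value at the root: 6*(3)^3 + 2*(3)^2 + 5*(3)^1 - 9 = (162) + (18) + (15) + (-9) = 186; answer 186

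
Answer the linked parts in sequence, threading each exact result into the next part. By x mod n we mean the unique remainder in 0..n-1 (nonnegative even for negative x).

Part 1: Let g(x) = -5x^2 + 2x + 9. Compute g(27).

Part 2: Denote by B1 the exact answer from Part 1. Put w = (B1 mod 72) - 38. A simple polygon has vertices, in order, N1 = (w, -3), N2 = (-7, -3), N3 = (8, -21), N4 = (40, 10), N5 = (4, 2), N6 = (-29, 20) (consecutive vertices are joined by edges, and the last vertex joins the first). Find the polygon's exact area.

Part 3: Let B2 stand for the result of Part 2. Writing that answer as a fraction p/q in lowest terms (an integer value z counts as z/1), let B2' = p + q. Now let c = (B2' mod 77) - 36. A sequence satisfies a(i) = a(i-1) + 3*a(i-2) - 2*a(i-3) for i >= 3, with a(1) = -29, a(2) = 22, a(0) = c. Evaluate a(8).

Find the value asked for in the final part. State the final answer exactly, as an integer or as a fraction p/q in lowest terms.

650

Part 1: -5*(27)^2 + 2*(27)^1 + 9 = (-3645) + (54) + (9) = -3582; answer -3582
Part 2: B1 = -3582; w = -20; cross terms: (-20*-3 - -7*-3)=39, (-7*-21 - 8*-3)=171, (8*10 - 40*-21)=920, (40*2 - 4*10)=40, (4*20 - -29*2)=138, (-29*-3 - -20*20)=487; twice the area = |1795| = 1795; area = 1795/2; answer 1795/2
Part 3: B2 = 1795/2; threaded value p + q = 1797; c = -10; a(3) = 1*(22) + 3*(-29) - 2*(-10) = -45; iterating: a(3)=-45, a(4)=79, a(5)=-100, a(6)=227, a(7)=-231, a(8)=650; answer 650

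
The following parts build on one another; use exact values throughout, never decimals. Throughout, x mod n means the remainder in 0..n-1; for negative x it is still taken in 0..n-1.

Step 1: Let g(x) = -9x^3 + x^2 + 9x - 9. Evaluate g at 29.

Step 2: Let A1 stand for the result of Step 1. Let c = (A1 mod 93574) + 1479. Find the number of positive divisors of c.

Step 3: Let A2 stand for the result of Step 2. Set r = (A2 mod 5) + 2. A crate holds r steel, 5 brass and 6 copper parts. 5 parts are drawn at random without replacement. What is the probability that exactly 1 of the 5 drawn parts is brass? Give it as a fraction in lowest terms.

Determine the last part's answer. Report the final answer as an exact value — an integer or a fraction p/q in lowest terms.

Step 1: -9*(29)^3 + 1*(29)^2 + 9*(29)^1 - 9 = (-219501) + (841) + (261) + (-9) = -218408; answer -218408
Step 2: A1 = -218408; c = 63793; 63793 is prime, so its only divisors are 1 and 63793; count = 2; answer 2
Step 3: A2 = 2; r = 4; total draws C(15,5) = 3003; favorable C(5,1)*C(10,4) = 1050; P = 50/143; answer 50/143

50/143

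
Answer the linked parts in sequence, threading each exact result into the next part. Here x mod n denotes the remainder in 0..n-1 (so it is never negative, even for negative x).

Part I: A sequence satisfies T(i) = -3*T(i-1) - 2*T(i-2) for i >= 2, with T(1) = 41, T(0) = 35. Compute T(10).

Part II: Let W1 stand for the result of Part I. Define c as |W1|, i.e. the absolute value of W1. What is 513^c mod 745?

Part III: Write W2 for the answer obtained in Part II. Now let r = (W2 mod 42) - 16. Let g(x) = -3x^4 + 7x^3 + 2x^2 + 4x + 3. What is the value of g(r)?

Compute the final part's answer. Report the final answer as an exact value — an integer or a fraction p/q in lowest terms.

-2277

Part I: T(2) = -3*(41) - 2*(35) = -193; iterating: T(2)=-193, T(3)=497, T(4)=-1105, T(5)=2321, T(6)=-4753, T(7)=9617, T(8)=-19345, T(9)=38801, T(10)=-77713; answer -77713
Part II: W1 = -77713; c = 77713; squarings mod 745: 513^1=513, 513^2=184, 513^4=331, 513^8=46, 513^16=626, 513^32=6, 513^64=36, 513^128=551, 513^256=386, 513^512=741, 513^1024=16, 513^2048=256, 513^4096=721, 513^8192=576, 513^16384=251, 513^32768=421, 513^65536=676; 513^77713 = 513^1 * 513^16 * 513^128 * 513^256 * 513^512 * 513^1024 * 513^2048 * 513^8192 * 513^65536 = 358 (mod 745); answer 358
Part III: W2 = 358; r = 6; -3*(6)^4 + 7*(6)^3 + 2*(6)^2 + 4*(6)^1 + 3 = (-3888) + (1512) + (72) + (24) + (3) = -2277; answer -2277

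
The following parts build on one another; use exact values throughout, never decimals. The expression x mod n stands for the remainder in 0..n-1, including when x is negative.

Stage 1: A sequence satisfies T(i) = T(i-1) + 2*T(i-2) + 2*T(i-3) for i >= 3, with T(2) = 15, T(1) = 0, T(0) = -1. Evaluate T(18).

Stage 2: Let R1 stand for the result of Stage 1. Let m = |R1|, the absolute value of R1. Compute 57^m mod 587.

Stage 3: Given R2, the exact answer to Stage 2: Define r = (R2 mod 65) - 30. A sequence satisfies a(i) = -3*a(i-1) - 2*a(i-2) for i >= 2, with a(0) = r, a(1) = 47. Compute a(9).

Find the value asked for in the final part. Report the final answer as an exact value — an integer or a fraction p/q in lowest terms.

Stage 1: T(3) = 1*(15) + 2*(0) + 2*(-1) = 13; iterating: T(3)=13, T(4)=43, T(5)=99, T(6)=211, T(7)=495, T(8)=1115, T(9)=2527, T(10)=5747, T(11)=13031, T(12)=29579, T(13)=67135, T(14)=152355, T(15)=345783, T(16)=784763, T(17)=1781039, T(18)=4042131; answer 4042131
Stage 2: R1 = 4042131; m = 4042131; squarings mod 587: 57^1=57, 57^2=314, 57^4=567, 57^8=400, 57^16=336, 57^32=192, 57^64=470, 57^128=188, 57^256=124, 57^512=114, 57^1024=82, 57^2048=267, 57^4096=262, 57^8192=552, 57^16384=51, 57^32768=253, 57^65536=26, 57^131072=89, 57^262144=290, 57^524288=159, 57^1048576=40, 57^2097152=426; 57^4042131 = 57^1 * 57^2 * 57^16 * 57^128 * 57^256 * 57^1024 * 57^2048 * 57^8192 * 57^32768 * 57^65536 * 57^262144 * 57^524288 * 57^1048576 * 57^2097152 = 330 (mod 587); answer 330
Stage 3: R2 = 330; r = -25; a(2) = -3*(47) - 2*(-25) = -91; iterating: a(2)=-91, a(3)=179, a(4)=-355, a(5)=707, a(6)=-1411, a(7)=2819, a(8)=-5635, a(9)=11267; answer 11267

11267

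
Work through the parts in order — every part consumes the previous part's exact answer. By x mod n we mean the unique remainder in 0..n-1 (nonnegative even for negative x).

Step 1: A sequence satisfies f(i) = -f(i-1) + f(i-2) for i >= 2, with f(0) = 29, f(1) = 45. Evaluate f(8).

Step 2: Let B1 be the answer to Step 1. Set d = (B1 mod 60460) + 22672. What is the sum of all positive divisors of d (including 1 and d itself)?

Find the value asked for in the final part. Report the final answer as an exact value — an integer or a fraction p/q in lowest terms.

144494

Step 1: f(2) = -1*(45) + 1*(29) = -16; iterating: f(2)=-16, f(3)=61, f(4)=-77, f(5)=138, f(6)=-215, f(7)=353, f(8)=-568; answer -568
Step 2: B1 = -568; d = 82564; 82564 = 2^2 * 20641; sigma = (1 + 2 + 4) * (1 + 20641) = 7 * 20642 = 144494; answer 144494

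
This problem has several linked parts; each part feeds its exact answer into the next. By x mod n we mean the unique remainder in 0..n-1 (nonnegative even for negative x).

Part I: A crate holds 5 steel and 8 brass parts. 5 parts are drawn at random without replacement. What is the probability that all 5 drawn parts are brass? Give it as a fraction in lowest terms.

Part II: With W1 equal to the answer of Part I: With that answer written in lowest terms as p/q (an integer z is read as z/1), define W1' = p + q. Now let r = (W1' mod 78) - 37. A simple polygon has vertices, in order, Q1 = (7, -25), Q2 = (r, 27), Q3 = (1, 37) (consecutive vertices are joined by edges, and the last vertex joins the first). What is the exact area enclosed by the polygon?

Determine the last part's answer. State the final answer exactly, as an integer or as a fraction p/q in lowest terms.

Part I: total draws C(13,5) = 1287; favorable C(8,5) = 56; P = 56/1287; answer 56/1287
Part II: W1 = 56/1287; threaded value p + q = 1343; r = -20; cross terms: (7*27 - -20*-25)=-311, (-20*37 - 1*27)=-767, (1*-25 - 7*37)=-284; twice the area = |-1362| = 1362; area = 681; answer 681

681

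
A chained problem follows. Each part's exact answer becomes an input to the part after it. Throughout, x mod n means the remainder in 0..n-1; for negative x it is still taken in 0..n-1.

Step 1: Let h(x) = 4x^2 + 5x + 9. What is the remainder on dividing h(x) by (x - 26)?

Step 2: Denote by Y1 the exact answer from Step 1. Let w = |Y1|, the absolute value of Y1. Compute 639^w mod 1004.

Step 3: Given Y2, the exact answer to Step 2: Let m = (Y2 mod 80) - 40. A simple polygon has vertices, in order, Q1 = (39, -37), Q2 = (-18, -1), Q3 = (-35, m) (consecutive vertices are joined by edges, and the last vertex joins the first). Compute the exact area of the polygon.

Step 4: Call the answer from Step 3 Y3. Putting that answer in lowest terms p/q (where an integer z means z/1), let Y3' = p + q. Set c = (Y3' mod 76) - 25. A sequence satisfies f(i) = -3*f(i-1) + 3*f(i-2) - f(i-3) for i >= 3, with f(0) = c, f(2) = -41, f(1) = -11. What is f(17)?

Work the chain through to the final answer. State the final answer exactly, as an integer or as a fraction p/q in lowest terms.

9040341869

Step 1: remainder = value at the root: 4*(26)^2 + 5*(26)^1 + 9 = (2704) + (130) + (9) = 2843; answer 2843
Step 2: Y1 = 2843; w = 2843; squarings mod 1004: 639^1=639, 639^2=697, 639^4=877, 639^8=65, 639^16=209, 639^32=509, 639^64=49, 639^128=393, 639^256=837, 639^512=781, 639^1024=533, 639^2048=961; 639^2843 = 639^1 * 639^2 * 639^8 * 639^16 * 639^256 * 639^512 * 639^2048 = 215 (mod 1004); answer 215
Step 3: Y2 = 215; m = 15; cross terms: (39*-1 - -18*-37)=-705, (-18*15 - -35*-1)=-305, (-35*-37 - 39*15)=710; twice the area = |-300| = 300; area = 150; answer 150
Step 4: Y3 = 150; threaded value p + q = 151; c = 50; f(3) = -3*(-41) + 3*(-11) - 1*(50) = 40; iterating: f(3)=40, f(4)=-232, f(5)=857, f(6)=-3307, f(7)=12724, f(8)=-48950, f(9)=188329, f(10)=-724561, f(11)=2787620, f(12)=-10724872, f(13)=41262037, f(14)=-158748347, f(15)=610756024, f(16)=-2349775150, f(17)=9040341869; answer 9040341869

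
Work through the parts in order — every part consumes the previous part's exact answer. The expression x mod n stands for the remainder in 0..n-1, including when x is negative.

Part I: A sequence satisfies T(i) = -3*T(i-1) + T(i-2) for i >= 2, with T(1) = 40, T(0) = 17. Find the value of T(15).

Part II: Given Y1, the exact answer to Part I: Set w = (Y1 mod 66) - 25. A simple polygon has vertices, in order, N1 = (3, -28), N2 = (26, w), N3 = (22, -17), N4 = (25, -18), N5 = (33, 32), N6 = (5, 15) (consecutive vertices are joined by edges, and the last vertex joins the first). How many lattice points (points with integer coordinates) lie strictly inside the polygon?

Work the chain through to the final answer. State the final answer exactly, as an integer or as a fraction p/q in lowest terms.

Part I: T(2) = -3*(40) + 1*(17) = -103; iterating: T(2)=-103, T(3)=349, T(4)=-1150, T(5)=3799, T(6)=-12547, T(7)=41440, T(8)=-136867, T(9)=452041, T(10)=-1492990, T(11)=4931011, T(12)=-16286023, T(13)=53789080, T(14)=-177653263, T(15)=586748869; answer 586748869
Part II: Y1 = 586748869; w = 0; cross terms: (3*0 - 26*-28)=728, (26*-17 - 22*0)=-442, (22*-18 - 25*-17)=29, (25*32 - 33*-18)=1394, (33*15 - 5*32)=335, (5*-28 - 3*15)=-185; twice the area = |1859| = 1859; area = 1859/2; boundary points = 1 + 1 + 1 + 2 + 1 + 1 = 7; strictly interior points = area - boundary/2 + 1 = 927; answer 927

927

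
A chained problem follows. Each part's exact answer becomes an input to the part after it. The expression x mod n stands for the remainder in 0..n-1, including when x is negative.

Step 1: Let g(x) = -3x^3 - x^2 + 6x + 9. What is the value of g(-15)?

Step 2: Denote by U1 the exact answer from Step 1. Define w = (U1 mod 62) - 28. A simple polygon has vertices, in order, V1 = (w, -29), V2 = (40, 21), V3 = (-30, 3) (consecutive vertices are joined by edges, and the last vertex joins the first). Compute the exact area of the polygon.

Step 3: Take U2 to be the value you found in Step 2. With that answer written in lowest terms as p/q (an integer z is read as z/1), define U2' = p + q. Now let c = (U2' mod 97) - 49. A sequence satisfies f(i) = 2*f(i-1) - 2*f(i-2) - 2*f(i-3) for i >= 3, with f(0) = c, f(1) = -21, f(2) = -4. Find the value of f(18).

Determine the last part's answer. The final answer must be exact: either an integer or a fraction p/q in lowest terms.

-372096

Step 1: -3*(-15)^3 - 1*(-15)^2 + 6*(-15)^1 + 9 = (10125) + (-225) + (-90) + (9) = 9819; answer 9819
Step 2: U1 = 9819; w = -5; cross terms: (-5*21 - 40*-29)=1055, (40*3 - -30*21)=750, (-30*-29 - -5*3)=885; twice the area = |2690| = 2690; area = 1345; answer 1345
Step 3: U2 = 1345; threaded value p + q = 1346; c = 36; f(3) = 2*(-4) - 2*(-21) - 2*(36) = -38; iterating: f(3)=-38, f(4)=-26, f(5)=32, f(6)=192, f(7)=372, f(8)=296, f(9)=-536, f(10)=-2408, f(11)=-4336, f(12)=-2784, f(13)=7920, f(14)=30080, f(15)=49888, f(16)=23776, f(17)=-112384, f(18)=-372096; answer -372096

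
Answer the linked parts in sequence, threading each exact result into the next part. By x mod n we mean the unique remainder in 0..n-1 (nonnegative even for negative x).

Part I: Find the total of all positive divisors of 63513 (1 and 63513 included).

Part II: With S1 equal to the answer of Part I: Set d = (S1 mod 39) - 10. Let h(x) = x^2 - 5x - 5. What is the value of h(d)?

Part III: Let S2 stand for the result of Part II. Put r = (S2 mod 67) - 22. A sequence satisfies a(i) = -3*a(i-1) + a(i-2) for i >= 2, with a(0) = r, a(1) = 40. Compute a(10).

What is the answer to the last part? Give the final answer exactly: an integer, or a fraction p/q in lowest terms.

-1518930

Part I: 63513 = 3^2 * 7057; sigma = (1 + 3 + 9) * (1 + 7057) = 13 * 7058 = 91754; answer 91754
Part II: S1 = 91754; d = 16; 1*(16)^2 - 5*(16)^1 - 5 = (256) + (-80) + (-5) = 171; answer 171
Part III: S2 = 171; r = 15; a(2) = -3*(40) + 1*(15) = -105; iterating: a(2)=-105, a(3)=355, a(4)=-1170, a(5)=3865, a(6)=-12765, a(7)=42160, a(8)=-139245, a(9)=459895, a(10)=-1518930; answer -1518930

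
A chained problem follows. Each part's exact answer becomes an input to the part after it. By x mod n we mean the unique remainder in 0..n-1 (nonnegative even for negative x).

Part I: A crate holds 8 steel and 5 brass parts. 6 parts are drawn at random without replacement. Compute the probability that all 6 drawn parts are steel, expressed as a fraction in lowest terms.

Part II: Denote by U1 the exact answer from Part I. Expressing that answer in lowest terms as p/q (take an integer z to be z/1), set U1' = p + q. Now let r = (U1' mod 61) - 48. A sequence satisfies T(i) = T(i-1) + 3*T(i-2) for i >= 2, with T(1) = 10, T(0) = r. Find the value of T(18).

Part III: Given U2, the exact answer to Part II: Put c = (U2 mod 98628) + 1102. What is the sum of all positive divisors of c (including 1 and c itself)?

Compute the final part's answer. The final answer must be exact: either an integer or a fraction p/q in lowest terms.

58800

Part I: total draws C(13,6) = 1716; favorable C(8,6) = 28; P = 7/429; answer 7/429
Part II: U1 = 7/429; threaded value p + q = 436; r = -39; T(2) = 1*(10) + 3*(-39) = -107; iterating: T(2)=-107, T(3)=-77, T(4)=-398, T(5)=-629, T(6)=-1823, T(7)=-3710, T(8)=-9179, T(9)=-20309, T(10)=-47846, T(11)=-108773, T(12)=-252311, T(13)=-578630, T(14)=-1335563, T(15)=-3071453, T(16)=-7078142, T(17)=-16292501, T(18)=-37526927; answer -37526927
Part III: U2 = -37526927; c = 51443; 51443 = 7 * 7349; sigma = (1 + 7) * (1 + 7349) = 8 * 7350 = 58800; answer 58800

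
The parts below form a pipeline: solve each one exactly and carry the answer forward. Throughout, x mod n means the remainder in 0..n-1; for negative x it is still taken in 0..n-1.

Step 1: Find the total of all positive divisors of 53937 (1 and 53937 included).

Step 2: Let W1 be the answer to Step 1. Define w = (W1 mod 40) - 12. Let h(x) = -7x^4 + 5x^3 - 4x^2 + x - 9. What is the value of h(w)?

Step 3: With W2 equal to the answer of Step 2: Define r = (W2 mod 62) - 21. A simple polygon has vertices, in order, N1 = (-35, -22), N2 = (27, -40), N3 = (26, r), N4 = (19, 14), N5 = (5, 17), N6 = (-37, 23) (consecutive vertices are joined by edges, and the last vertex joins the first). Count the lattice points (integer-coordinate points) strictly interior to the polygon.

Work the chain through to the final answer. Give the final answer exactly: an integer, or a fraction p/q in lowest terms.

3130

Step 1: 53937 = 3^2 * 13 * 461; sigma = (1 + 3 + 9) * (1 + 13) * (1 + 461) = 13 * 14 * 462 = 84084; answer 84084
Step 2: W1 = 84084; w = -8; -7*(-8)^4 + 5*(-8)^3 - 4*(-8)^2 + 1*(-8)^1 - 9 = (-28672) + (-2560) + (-256) + (-8) + (-9) = -31505; answer -31505
Step 3: W2 = -31505; r = 32; cross terms: (-35*-40 - 27*-22)=1994, (27*32 - 26*-40)=1904, (26*14 - 19*32)=-244, (19*17 - 5*14)=253, (5*23 - -37*17)=744, (-37*-22 - -35*23)=1619; twice the area = |6270| = 6270; area = 3135; boundary points = 2 + 1 + 1 + 1 + 6 + 1 = 12; strictly interior points = area - boundary/2 + 1 = 3130; answer 3130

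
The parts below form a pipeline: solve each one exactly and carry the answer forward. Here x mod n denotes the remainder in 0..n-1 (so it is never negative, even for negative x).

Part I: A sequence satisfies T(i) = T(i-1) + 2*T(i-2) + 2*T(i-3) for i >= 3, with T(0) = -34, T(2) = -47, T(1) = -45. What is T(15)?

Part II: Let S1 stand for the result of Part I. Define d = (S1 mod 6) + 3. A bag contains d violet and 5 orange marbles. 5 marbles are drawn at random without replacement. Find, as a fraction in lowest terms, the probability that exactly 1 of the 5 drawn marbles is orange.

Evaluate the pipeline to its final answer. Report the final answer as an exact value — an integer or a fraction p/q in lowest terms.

350/1287

Part I: T(3) = 1*(-47) + 2*(-45) + 2*(-34) = -205; iterating: T(3)=-205, T(4)=-389, T(5)=-893, T(6)=-2081, T(7)=-4645, T(8)=-10593, T(9)=-24045, T(10)=-54521, T(11)=-123797, T(12)=-280929, T(13)=-637565, T(14)=-1447017, T(15)=-3284005; answer -3284005
Part II: S1 = -3284005; d = 8; total draws C(13,5) = 1287; favorable C(5,1)*C(8,4) = 350; P = 350/1287; answer 350/1287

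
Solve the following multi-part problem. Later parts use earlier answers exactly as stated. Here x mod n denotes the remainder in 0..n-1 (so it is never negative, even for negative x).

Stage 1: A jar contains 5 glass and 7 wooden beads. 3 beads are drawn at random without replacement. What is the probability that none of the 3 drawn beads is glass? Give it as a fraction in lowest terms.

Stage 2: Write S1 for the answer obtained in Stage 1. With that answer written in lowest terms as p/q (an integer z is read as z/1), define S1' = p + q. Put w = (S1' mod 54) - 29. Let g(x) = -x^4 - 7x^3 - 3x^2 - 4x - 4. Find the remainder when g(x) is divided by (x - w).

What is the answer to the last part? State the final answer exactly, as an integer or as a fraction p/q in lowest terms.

-310336

Stage 1: total draws C(12,3) = 220; favorable C(7,3) = 35; P = 7/44; answer 7/44
Stage 2: S1 = 7/44; threaded value p + q = 51; w = 22; remainder = value at the root: -1*(22)^4 - 7*(22)^3 - 3*(22)^2 - 4*(22)^1 - 4 = (-234256) + (-74536) + (-1452) + (-88) + (-4) = -310336; answer -310336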